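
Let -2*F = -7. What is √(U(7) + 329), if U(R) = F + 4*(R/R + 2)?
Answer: √1378/2 ≈ 18.561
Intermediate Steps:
F = 7/2 (F = -½*(-7) = 7/2 ≈ 3.5000)
U(R) = 31/2 (U(R) = 7/2 + 4*(R/R + 2) = 7/2 + 4*(1 + 2) = 7/2 + 4*3 = 7/2 + 12 = 31/2)
√(U(7) + 329) = √(31/2 + 329) = √(689/2) = √1378/2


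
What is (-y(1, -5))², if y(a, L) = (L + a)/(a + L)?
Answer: 1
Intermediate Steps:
y(a, L) = 1 (y(a, L) = (L + a)/(L + a) = 1)
(-y(1, -5))² = (-1*1)² = (-1)² = 1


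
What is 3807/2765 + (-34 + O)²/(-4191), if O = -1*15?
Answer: 9316372/11588115 ≈ 0.80396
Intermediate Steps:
O = -15
3807/2765 + (-34 + O)²/(-4191) = 3807/2765 + (-34 - 15)²/(-4191) = 3807*(1/2765) + (-49)²*(-1/4191) = 3807/2765 + 2401*(-1/4191) = 3807/2765 - 2401/4191 = 9316372/11588115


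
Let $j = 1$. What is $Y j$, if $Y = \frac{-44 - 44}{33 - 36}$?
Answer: $\frac{88}{3} \approx 29.333$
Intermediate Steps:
$Y = \frac{88}{3}$ ($Y = - \frac{88}{-3} = \left(-88\right) \left(- \frac{1}{3}\right) = \frac{88}{3} \approx 29.333$)
$Y j = \frac{88}{3} \cdot 1 = \frac{88}{3}$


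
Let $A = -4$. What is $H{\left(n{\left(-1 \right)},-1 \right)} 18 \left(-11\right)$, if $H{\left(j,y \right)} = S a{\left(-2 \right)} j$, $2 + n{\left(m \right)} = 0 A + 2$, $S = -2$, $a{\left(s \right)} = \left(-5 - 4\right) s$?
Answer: $0$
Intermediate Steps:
$a{\left(s \right)} = - 9 s$
$n{\left(m \right)} = 0$ ($n{\left(m \right)} = -2 + \left(0 \left(-4\right) + 2\right) = -2 + \left(0 + 2\right) = -2 + 2 = 0$)
$H{\left(j,y \right)} = - 36 j$ ($H{\left(j,y \right)} = - 2 \left(\left(-9\right) \left(-2\right)\right) j = \left(-2\right) 18 j = - 36 j$)
$H{\left(n{\left(-1 \right)},-1 \right)} 18 \left(-11\right) = \left(-36\right) 0 \cdot 18 \left(-11\right) = 0 \cdot 18 \left(-11\right) = 0 \left(-11\right) = 0$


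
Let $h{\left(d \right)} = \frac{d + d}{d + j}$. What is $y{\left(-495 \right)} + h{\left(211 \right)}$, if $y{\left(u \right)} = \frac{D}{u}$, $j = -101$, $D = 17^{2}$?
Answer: $\frac{322}{99} \approx 3.2525$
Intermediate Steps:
$D = 289$
$y{\left(u \right)} = \frac{289}{u}$
$h{\left(d \right)} = \frac{2 d}{-101 + d}$ ($h{\left(d \right)} = \frac{d + d}{d - 101} = \frac{2 d}{-101 + d}$)
$y{\left(-495 \right)} + h{\left(211 \right)} = \frac{289}{-495} + 2 \cdot 211 \frac{1}{-101 + 211} = 289 \left(- \frac{1}{495}\right) + 2 \cdot 211 \cdot \frac{1}{110} = - \frac{289}{495} + 2 \cdot 211 \cdot \frac{1}{110} = - \frac{289}{495} + \frac{211}{55} = \frac{322}{99}$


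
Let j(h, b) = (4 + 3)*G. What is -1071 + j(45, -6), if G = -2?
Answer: -1085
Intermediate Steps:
j(h, b) = -14 (j(h, b) = (4 + 3)*(-2) = 7*(-2) = -14)
-1071 + j(45, -6) = -1071 - 14 = -1085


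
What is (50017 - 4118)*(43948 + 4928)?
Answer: 2243359524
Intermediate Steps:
(50017 - 4118)*(43948 + 4928) = 45899*48876 = 2243359524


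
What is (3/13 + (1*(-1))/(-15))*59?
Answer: 3422/195 ≈ 17.549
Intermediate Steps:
(3/13 + (1*(-1))/(-15))*59 = (3*(1/13) - 1*(-1/15))*59 = (3/13 + 1/15)*59 = (58/195)*59 = 3422/195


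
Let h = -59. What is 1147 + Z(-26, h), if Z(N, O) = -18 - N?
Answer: 1155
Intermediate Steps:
1147 + Z(-26, h) = 1147 + (-18 - 1*(-26)) = 1147 + (-18 + 26) = 1147 + 8 = 1155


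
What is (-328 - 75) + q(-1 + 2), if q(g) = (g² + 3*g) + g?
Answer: -398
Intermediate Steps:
q(g) = g² + 4*g
(-328 - 75) + q(-1 + 2) = (-328 - 75) + (-1 + 2)*(4 + (-1 + 2)) = -403 + 1*(4 + 1) = -403 + 1*5 = -403 + 5 = -398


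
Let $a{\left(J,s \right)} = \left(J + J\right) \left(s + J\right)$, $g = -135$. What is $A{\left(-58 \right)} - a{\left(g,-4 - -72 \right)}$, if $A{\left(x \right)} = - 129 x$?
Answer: $-10608$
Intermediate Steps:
$a{\left(J,s \right)} = 2 J \left(J + s\right)$
$A{\left(-58 \right)} - a{\left(g,-4 - -72 \right)} = \left(-129\right) \left(-58\right) - 2 \left(-135\right) \left(-135 - -68\right) = 7482 - 2 \left(-135\right) \left(-135 + \left(-4 + 72\right)\right) = 7482 - 2 \left(-135\right) \left(-135 + 68\right) = 7482 - 2 \left(-135\right) \left(-67\right) = 7482 - 18090 = -10608$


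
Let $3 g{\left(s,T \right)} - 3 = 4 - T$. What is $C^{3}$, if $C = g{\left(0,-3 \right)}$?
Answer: $\frac{1000}{27} \approx 37.037$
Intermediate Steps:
$g{\left(s,T \right)} = \frac{7}{3} - \frac{T}{3}$ ($g{\left(s,T \right)} = 1 + \frac{4 - T}{3} = 1 - \left(- \frac{4}{3} + \frac{T}{3}\right) = \frac{7}{3} - \frac{T}{3}$)
$C = \frac{10}{3}$ ($C = \frac{7}{3} - -1 = \frac{7}{3} + 1 = \frac{10}{3} \approx 3.3333$)
$C^{3} = \left(\frac{10}{3}\right)^{3} = \frac{1000}{27}$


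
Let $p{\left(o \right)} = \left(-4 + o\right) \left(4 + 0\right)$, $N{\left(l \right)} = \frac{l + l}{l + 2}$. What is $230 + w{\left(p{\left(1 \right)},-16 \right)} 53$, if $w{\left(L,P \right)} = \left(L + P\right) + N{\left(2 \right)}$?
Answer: $-1201$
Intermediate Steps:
$N{\left(l \right)} = \frac{2 l}{2 + l}$
$p{\left(o \right)} = -16 + 4 o$ ($p{\left(o \right)} = \left(-4 + o\right) 4 = -16 + 4 o$)
$w{\left(L,P \right)} = 1 + L + P$ ($w{\left(L,P \right)} = \left(L + P\right) + 2 \cdot 2 \frac{1}{2 + 2} = \left(L + P\right) + 2 \cdot 2 \cdot \frac{1}{4} = \left(L + P\right) + 1 = 1 + L + P$)
$230 + w{\left(p{\left(1 \right)},-16 \right)} 53 = 230 + \left(1 + \left(-16 + 4 \cdot 1\right) - 16\right) 53 = 230 + \left(1 + \left(-16 + 4\right) - 16\right) 53 = 230 + \left(1 - 12 - 16\right) 53 = 230 - 1431 = -1201$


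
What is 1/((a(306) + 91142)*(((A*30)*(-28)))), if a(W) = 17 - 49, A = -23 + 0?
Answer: 1/1760245200 ≈ 5.6810e-10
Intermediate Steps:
A = -23
a(W) = -32
1/((a(306) + 91142)*(((A*30)*(-28)))) = 1/((-32 + 91142)*((-23*30*(-28)))) = 1/(91110*((-690*(-28)))) = (1/91110)/19320 = (1/91110)*(1/19320) = 1/1760245200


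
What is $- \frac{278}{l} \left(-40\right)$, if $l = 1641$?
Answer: $\frac{11120}{1641} \approx 6.7764$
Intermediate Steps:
$- \frac{278}{l} \left(-40\right) = - \frac{278}{1641} \left(-40\right) = \left(-278\right) \frac{1}{1641} \left(-40\right) = \left(- \frac{278}{1641}\right) \left(-40\right) = \frac{11120}{1641}$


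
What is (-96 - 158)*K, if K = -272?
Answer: 69088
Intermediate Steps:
(-96 - 158)*K = (-96 - 158)*(-272) = -254*(-272) = 69088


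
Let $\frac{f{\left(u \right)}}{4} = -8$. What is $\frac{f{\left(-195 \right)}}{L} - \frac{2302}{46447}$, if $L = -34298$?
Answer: $- \frac{38733846}{796519603} \approx -0.048629$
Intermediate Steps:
$f{\left(u \right)} = -32$ ($f{\left(u \right)} = 4 \left(-8\right) = -32$)
$\frac{f{\left(-195 \right)}}{L} - \frac{2302}{46447} = - \frac{32}{-34298} - \frac{2302}{46447} = \left(-32\right) \left(- \frac{1}{34298}\right) - \frac{2302}{46447} = \frac{16}{17149} - \frac{2302}{46447} = - \frac{38733846}{796519603}$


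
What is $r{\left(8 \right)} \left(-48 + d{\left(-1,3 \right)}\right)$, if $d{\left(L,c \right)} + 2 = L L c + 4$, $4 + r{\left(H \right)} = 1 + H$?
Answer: $-215$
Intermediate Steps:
$r{\left(H \right)} = -3 + H$ ($r{\left(H \right)} = -4 + \left(1 + H\right) = -3 + H$)
$d{\left(L,c \right)} = 2 + c L^{2}$ ($d{\left(L,c \right)} = -2 + \left(L L c + 4\right) = -2 + \left(L^{2} c + 4\right) = -2 + \left(c L^{2} + 4\right) = -2 + \left(4 + c L^{2}\right) = 2 + c L^{2}$)
$r{\left(8 \right)} \left(-48 + d{\left(-1,3 \right)}\right) = \left(-3 + 8\right) \left(-48 + \left(2 + 3 \left(-1\right)^{2}\right)\right) = 5 \left(-48 + \left(2 + 3 \cdot 1\right)\right) = 5 \left(-48 + \left(2 + 3\right)\right) = 5 \left(-48 + 5\right) = 5 \left(-43\right) = -215$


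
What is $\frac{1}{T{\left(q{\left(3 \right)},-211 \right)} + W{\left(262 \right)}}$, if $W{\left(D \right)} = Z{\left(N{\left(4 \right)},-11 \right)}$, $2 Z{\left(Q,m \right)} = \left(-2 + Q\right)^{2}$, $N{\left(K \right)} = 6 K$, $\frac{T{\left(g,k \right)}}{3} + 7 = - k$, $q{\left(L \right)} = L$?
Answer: $\frac{1}{854} \approx 0.001171$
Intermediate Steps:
$T{\left(g,k \right)} = -21 - 3 k$ ($T{\left(g,k \right)} = -21 + 3 \left(- k\right) = -21 - 3 k$)
$Z{\left(Q,m \right)} = \frac{\left(-2 + Q\right)^{2}}{2}$
$W{\left(D \right)} = 242$ ($W{\left(D \right)} = \frac{\left(-2 + 6 \cdot 4\right)^{2}}{2} = \frac{\left(-2 + 24\right)^{2}}{2} = \frac{22^{2}}{2} = \frac{1}{2} \cdot 484 = 242$)
$\frac{1}{T{\left(q{\left(3 \right)},-211 \right)} + W{\left(262 \right)}} = \frac{1}{\left(-21 - -633\right) + 242} = \frac{1}{\left(-21 + 633\right) + 242} = \frac{1}{612 + 242} = \frac{1}{854}$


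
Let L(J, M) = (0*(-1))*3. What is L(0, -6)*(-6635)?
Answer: 0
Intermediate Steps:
L(J, M) = 0 (L(J, M) = 0*3 = 0)
L(0, -6)*(-6635) = 0*(-6635) = 0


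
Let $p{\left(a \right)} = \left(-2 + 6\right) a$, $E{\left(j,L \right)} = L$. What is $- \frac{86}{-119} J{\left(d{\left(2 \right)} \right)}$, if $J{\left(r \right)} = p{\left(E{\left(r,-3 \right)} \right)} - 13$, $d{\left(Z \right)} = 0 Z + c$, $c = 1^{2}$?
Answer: $- \frac{2150}{119} \approx -18.067$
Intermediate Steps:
$c = 1$
$p{\left(a \right)} = 4 a$
$d{\left(Z \right)} = 1$ ($d{\left(Z \right)} = 0 Z + 1 = 0 + 1 = 1$)
$J{\left(r \right)} = -25$ ($J{\left(r \right)} = 4 \left(-3\right) - 13 = -12 - 13 = -25$)
$- \frac{86}{-119} J{\left(d{\left(2 \right)} \right)} = - \frac{86}{-119} \left(-25\right) = \left(-86\right) \left(- \frac{1}{119}\right) \left(-25\right) = \frac{86}{119} \left(-25\right) = - \frac{2150}{119}$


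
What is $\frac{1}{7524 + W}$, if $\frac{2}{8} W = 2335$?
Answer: $\frac{1}{16864} \approx 5.9298 \cdot 10^{-5}$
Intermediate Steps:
$W = 9340$ ($W = 4 \cdot 2335 = 9340$)
$\frac{1}{7524 + W} = \frac{1}{7524 + 9340} = \frac{1}{16864}$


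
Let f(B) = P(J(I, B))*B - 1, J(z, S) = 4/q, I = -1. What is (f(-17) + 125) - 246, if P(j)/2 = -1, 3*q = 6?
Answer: -88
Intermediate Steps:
q = 2 (q = (⅓)*6 = 2)
J(z, S) = 2 (J(z, S) = 4/2 = 4*(½) = 2)
P(j) = -2 (P(j) = 2*(-1) = -2)
f(B) = -1 - 2*B (f(B) = -2*B - 1 = -1 - 2*B)
(f(-17) + 125) - 246 = ((-1 - 2*(-17)) + 125) - 246 = ((-1 + 34) + 125) - 246 = (33 + 125) - 246 = 158 - 246 = -88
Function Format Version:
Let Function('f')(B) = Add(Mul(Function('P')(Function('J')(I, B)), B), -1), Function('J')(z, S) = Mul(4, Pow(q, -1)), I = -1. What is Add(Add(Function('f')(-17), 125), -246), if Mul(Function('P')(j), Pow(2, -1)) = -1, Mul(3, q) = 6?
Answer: -88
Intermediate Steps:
q = 2 (q = Mul(Rational(1, 3), 6) = 2)
Function('J')(z, S) = 2 (Function('J')(z, S) = Mul(4, Pow(2, -1)) = Mul(4, Rational(1, 2)) = 2)
Function('P')(j) = -2 (Function('P')(j) = Mul(2, -1) = -2)
Function('f')(B) = Add(-1, Mul(-2, B)) (Function('f')(B) = Add(Mul(-2, B), -1) = Add(-1, Mul(-2, B)))
Add(Add(Function('f')(-17), 125), -246) = Add(Add(Add(-1, Mul(-2, -17)), 125), -246) = Add(Add(Add(-1, 34), 125), -246) = Add(Add(33, 125), -246) = Add(158, -246) = -88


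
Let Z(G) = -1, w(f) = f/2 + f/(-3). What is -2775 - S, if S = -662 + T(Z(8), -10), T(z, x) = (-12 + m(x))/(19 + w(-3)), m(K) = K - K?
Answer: -78157/37 ≈ -2112.4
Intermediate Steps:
w(f) = f/6 (w(f) = f*(½) + f*(-⅓) = f/2 - f/3 = f/6)
m(K) = 0
T(z, x) = -24/37 (T(z, x) = (-12 + 0)/(19 + (⅙)*(-3)) = -12/(19 - ½) = -12/37/2 = -12*2/37 = -24/37)
S = -24518/37 (S = -662 - 24/37 = -24518/37 ≈ -662.65)
-2775 - S = -2775 - 1*(-24518/37) = -2775 + 24518/37 = -78157/37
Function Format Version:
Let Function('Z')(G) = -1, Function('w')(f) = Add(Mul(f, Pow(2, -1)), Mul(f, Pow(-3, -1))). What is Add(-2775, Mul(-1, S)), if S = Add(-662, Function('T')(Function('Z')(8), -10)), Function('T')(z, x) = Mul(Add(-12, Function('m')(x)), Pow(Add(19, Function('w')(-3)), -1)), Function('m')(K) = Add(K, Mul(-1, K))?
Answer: Rational(-78157, 37) ≈ -2112.4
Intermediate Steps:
Function('w')(f) = Mul(Rational(1, 6), f) (Function('w')(f) = Add(Mul(f, Rational(1, 2)), Mul(f, Rational(-1, 3))) = Add(Mul(Rational(1, 2), f), Mul(Rational(-1, 3), f)) = Mul(Rational(1, 6), f))
Function('m')(K) = 0
Function('T')(z, x) = Rational(-24, 37) (Function('T')(z, x) = Mul(Add(-12, 0), Pow(Add(19, Mul(Rational(1, 6), -3)), -1)) = Mul(-12, Pow(Add(19, Rational(-1, 2)), -1)) = Mul(-12, Pow(Rational(37, 2), -1)) = Mul(-12, Rational(2, 37)) = Rational(-24, 37))
S = Rational(-24518, 37) (S = Add(-662, Rational(-24, 37)) = Rational(-24518, 37) ≈ -662.65)
Add(-2775, Mul(-1, S)) = Add(-2775, Mul(-1, Rational(-24518, 37))) = Add(-2775, Rational(24518, 37)) = Rational(-78157, 37)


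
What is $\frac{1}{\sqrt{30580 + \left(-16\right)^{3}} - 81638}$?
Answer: $- \frac{40819}{3332368280} - \frac{\sqrt{6621}}{3332368280} \approx -1.2274 \cdot 10^{-5}$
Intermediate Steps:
$\frac{1}{\sqrt{30580 + \left(-16\right)^{3}} - 81638} = \frac{1}{\sqrt{30580 - 4096} - 81638} = \frac{1}{\sqrt{26484} - 81638} = \frac{1}{2 \sqrt{6621} - 81638} = \frac{1}{-81638 + 2 \sqrt{6621}}$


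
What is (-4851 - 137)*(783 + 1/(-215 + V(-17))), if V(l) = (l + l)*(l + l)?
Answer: -3675178352/941 ≈ -3.9056e+6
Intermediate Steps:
V(l) = 4*l² (V(l) = (2*l)*(2*l) = 4*l²)
(-4851 - 137)*(783 + 1/(-215 + V(-17))) = (-4851 - 137)*(783 + 1/(-215 + 4*(-17)²)) = -4988*(783 + 1/(-215 + 4*289)) = -4988*(783 + 1/(-215 + 1156)) = -4988*(783 + 1/941) = -4988*736804/941 = -3675178352/941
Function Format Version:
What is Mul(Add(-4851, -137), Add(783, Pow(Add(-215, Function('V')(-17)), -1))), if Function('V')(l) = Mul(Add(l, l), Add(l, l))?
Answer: Rational(-3675178352, 941) ≈ -3.9056e+6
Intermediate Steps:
Function('V')(l) = Mul(4, Pow(l, 2)) (Function('V')(l) = Mul(Mul(2, l), Mul(2, l)) = Mul(4, Pow(l, 2)))
Mul(Add(-4851, -137), Add(783, Pow(Add(-215, Function('V')(-17)), -1))) = Mul(Add(-4851, -137), Add(783, Pow(Add(-215, Mul(4, Pow(-17, 2))), -1))) = Mul(-4988, Add(783, Pow(Add(-215, Mul(4, 289)), -1))) = Mul(-4988, Add(783, Pow(Add(-215, 1156), -1))) = Mul(-4988, Add(783, Pow(941, -1))) = Mul(-4988, Add(783, Rational(1, 941))) = Mul(-4988, Rational(736804, 941)) = Rational(-3675178352, 941)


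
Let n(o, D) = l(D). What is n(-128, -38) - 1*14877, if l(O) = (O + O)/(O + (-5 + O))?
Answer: -1204961/81 ≈ -14876.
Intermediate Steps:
l(O) = 2*O/(-5 + 2*O) (l(O) = (2*O)/(-5 + 2*O) = 2*O/(-5 + 2*O))
n(o, D) = 2*D/(-5 + 2*D)
n(-128, -38) - 1*14877 = 2*(-38)/(-5 + 2*(-38)) - 1*14877 = 2*(-38)/(-5 - 76) - 14877 = 2*(-38)/(-81) - 14877 = 2*(-38)*(-1/81) - 14877 = 76/81 - 14877 = -1204961/81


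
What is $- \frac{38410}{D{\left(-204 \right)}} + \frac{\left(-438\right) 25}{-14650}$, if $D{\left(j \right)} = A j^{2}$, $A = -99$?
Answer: $\frac{456765313}{603577656} \approx 0.75676$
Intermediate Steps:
$D{\left(j \right)} = - 99 j^{2}$
$- \frac{38410}{D{\left(-204 \right)}} + \frac{\left(-438\right) 25}{-14650} = - \frac{38410}{\left(-99\right) \left(-204\right)^{2}} + \frac{\left(-438\right) 25}{-14650} = - \frac{38410}{\left(-99\right) 41616} - - \frac{219}{293} = - \frac{38410}{-4119984} + \frac{219}{293} = \left(-38410\right) \left(- \frac{1}{4119984}\right) + \frac{219}{293} = \frac{19205}{2059992} + \frac{219}{293} = \frac{456765313}{603577656}$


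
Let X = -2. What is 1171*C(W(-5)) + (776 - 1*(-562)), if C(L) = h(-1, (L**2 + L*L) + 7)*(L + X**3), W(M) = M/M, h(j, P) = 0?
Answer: 1338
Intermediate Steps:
W(M) = 1
C(L) = 0 (C(L) = 0*(L + (-2)**3) = 0*(L - 8) = 0*(-8 + L) = 0)
1171*C(W(-5)) + (776 - 1*(-562)) = 1171*0 + (776 - 1*(-562)) = 0 + (776 + 562) = 0 + 1338 = 1338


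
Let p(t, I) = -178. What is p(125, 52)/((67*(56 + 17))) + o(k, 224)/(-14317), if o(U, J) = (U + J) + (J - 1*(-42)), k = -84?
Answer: -4534172/70024447 ≈ -0.064751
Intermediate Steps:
o(U, J) = 42 + U + 2*J (o(U, J) = (J + U) + (J + 42) = (J + U) + (42 + J) = 42 + U + 2*J)
p(125, 52)/((67*(56 + 17))) + o(k, 224)/(-14317) = -178*1/(67*(56 + 17)) + (42 - 84 + 2*224)/(-14317) = -178/(67*73) + (42 - 84 + 448)*(-1/14317) = -178/4891 + 406*(-1/14317) = -178*1/4891 - 406/14317 = -178/4891 - 406/14317 = -4534172/70024447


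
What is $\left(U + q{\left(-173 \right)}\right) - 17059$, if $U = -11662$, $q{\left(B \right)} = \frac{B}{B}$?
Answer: $-28720$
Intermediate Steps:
$q{\left(B \right)} = 1$
$\left(U + q{\left(-173 \right)}\right) - 17059 = \left(-11662 + 1\right) - 17059 = -11661 - 17059 = -28720$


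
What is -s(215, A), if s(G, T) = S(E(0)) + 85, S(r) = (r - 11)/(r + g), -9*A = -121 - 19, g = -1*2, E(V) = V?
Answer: -181/2 ≈ -90.500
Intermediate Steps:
g = -2
A = 140/9 (A = -(-121 - 19)/9 = -⅑*(-140) = 140/9 ≈ 15.556)
S(r) = (-11 + r)/(-2 + r) (S(r) = (r - 11)/(r - 2) = (-11 + r)/(-2 + r))
s(G, T) = 181/2 (s(G, T) = (-11 + 0)/(-2 + 0) + 85 = -11/(-2) + 85 = -½*(-11) + 85 = 11/2 + 85 = 181/2)
-s(215, A) = -1*181/2 = -181/2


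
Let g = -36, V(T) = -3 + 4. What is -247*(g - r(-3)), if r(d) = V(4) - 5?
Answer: 7904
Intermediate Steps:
V(T) = 1
r(d) = -4 (r(d) = 1 - 5 = -4)
-247*(g - r(-3)) = -247*(-36 - 1*(-4)) = -247*(-36 + 4) = -247*(-32) = 7904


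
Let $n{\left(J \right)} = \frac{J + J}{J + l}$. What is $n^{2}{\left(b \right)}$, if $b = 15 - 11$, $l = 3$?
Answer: $\frac{64}{49} \approx 1.3061$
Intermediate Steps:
$b = 4$
$n{\left(J \right)} = \frac{2 J}{3 + J}$ ($n{\left(J \right)} = \frac{J + J}{J + 3} = \frac{2 J}{3 + J}$)
$n^{2}{\left(b \right)} = \left(2 \cdot 4 \frac{1}{3 + 4}\right)^{2} = \left(2 \cdot 4 \cdot \frac{1}{7}\right)^{2} = \left(\frac{8}{7}\right)^{2} = \frac{64}{49}$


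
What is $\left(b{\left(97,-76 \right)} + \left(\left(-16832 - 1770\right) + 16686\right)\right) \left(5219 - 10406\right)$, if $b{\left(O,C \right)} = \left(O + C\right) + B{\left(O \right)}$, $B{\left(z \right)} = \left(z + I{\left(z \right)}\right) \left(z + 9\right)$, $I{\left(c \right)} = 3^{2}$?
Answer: $-48451767$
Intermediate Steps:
$I{\left(c \right)} = 9$
$B{\left(z \right)} = \left(9 + z\right)^{2}$ ($B{\left(z \right)} = \left(z + 9\right) \left(z + 9\right) = \left(9 + z\right) \left(9 + z\right) = \left(9 + z\right)^{2}$)
$b{\left(O,C \right)} = 81 + C + O^{2} + 19 O$ ($b{\left(O,C \right)} = \left(O + C\right) + \left(81 + O^{2} + 18 O\right) = \left(C + O\right) + \left(81 + O^{2} + 18 O\right) = 81 + C + O^{2} + 19 O$)
$\left(b{\left(97,-76 \right)} + \left(\left(-16832 - 1770\right) + 16686\right)\right) \left(5219 - 10406\right) = \left(\left(81 - 76 + 97^{2} + 19 \cdot 97\right) + \left(\left(-16832 - 1770\right) + 16686\right)\right) \left(5219 - 10406\right) = \left(\left(81 - 76 + 9409 + 1843\right) + \left(-18602 + 16686\right)\right) \left(-5187\right) = \left(11257 - 1916\right) \left(-5187\right) = 9341 \left(-5187\right) = -48451767$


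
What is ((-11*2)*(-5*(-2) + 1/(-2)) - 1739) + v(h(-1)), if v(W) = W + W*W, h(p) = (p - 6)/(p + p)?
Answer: -7729/4 ≈ -1932.3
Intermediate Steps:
h(p) = (-6 + p)/(2*p) (h(p) = (-6 + p)/((2*p)) = (-6 + p)*(1/(2*p)) = (-6 + p)/(2*p))
v(W) = W + W²
((-11*2)*(-5*(-2) + 1/(-2)) - 1739) + v(h(-1)) = ((-11*2)*(-5*(-2) + 1/(-2)) - 1739) + ((½)*(-6 - 1)/(-1))*(1 + (½)*(-6 - 1)/(-1)) = (-22*(10 - ½) - 1739) + ((½)*(-1)*(-7))*(1 + (½)*(-1)*(-7)) = (-22*19/2 - 1739) + 7*(1 + 7/2)/2 = (-209 - 1739) + (7/2)*(9/2) = -1948 + 63/4 = -7729/4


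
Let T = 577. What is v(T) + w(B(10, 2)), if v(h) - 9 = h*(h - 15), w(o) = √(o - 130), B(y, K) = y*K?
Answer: 324283 + I*√110 ≈ 3.2428e+5 + 10.488*I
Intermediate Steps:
B(y, K) = K*y
w(o) = √(-130 + o)
v(h) = 9 + h*(-15 + h) (v(h) = 9 + h*(h - 15) = 9 + h*(-15 + h))
v(T) + w(B(10, 2)) = (9 + 577² - 15*577) + √(-130 + 2*10) = (9 + 332929 - 8655) + √(-130 + 20) = 324283 + √(-110) = 324283 + I*√110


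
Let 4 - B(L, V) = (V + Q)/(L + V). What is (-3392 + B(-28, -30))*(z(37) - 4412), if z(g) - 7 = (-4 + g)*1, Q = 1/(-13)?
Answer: 5585105398/377 ≈ 1.4815e+7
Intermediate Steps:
Q = -1/13 ≈ -0.076923
z(g) = 3 + g (z(g) = 7 + (-4 + g)*1 = 7 + (-4 + g) = 3 + g)
B(L, V) = 4 - (-1/13 + V)/(L + V) (B(L, V) = 4 - (V - 1/13)/(L + V) = 4 - (-1/13 + V)/(L + V))
(-3392 + B(-28, -30))*(z(37) - 4412) = (-3392 + (1/13 + 3*(-30) + 4*(-28))/(-28 - 30))*((3 + 37) - 4412) = (-3392 + (1/13 - 90 - 112)/(-58))*(40 - 4412) = (-3392 - 1/58*(-2625/13))*(-4372) = (-3392 + 2625/754)*(-4372) = -2554943/754*(-4372) = 5585105398/377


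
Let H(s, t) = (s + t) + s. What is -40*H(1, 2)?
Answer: -160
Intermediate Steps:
H(s, t) = t + 2*s
-40*H(1, 2) = -40*(2 + 2*1) = -40*(2 + 2) = -40*4 = -160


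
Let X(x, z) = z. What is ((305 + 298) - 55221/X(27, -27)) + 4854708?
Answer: 43716206/9 ≈ 4.8574e+6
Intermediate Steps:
((305 + 298) - 55221/X(27, -27)) + 4854708 = ((305 + 298) - 55221/(-27)) + 4854708 = (603 - 55221*(-1)/27) + 4854708 = (603 - 233*(-79/9)) + 4854708 = (603 + 18407/9) + 4854708 = 23834/9 + 4854708 = 43716206/9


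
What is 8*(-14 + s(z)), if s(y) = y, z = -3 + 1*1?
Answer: -128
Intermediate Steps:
z = -2 (z = -3 + 1 = -2)
8*(-14 + s(z)) = 8*(-14 - 2) = 8*(-16) = -128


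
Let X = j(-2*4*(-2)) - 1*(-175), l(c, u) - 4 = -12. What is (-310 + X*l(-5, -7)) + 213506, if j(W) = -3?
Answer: 211820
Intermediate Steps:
l(c, u) = -8 (l(c, u) = 4 - 12 = -8)
X = 172 (X = -3 - 1*(-175) = -3 + 175 = 172)
(-310 + X*l(-5, -7)) + 213506 = (-310 + 172*(-8)) + 213506 = (-310 - 1376) + 213506 = -1686 + 213506 = 211820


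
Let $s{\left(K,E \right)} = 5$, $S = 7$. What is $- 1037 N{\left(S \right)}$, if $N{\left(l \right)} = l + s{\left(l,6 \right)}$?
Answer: $-12444$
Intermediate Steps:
$N{\left(l \right)} = 5 + l$ ($N{\left(l \right)} = l + 5 = 5 + l$)
$- 1037 N{\left(S \right)} = - 1037 \left(5 + 7\right) = \left(-1037\right) 12 = -12444$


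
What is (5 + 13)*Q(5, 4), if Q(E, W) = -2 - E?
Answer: -126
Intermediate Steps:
(5 + 13)*Q(5, 4) = (5 + 13)*(-2 - 1*5) = 18*(-2 - 5) = 18*(-7) = -126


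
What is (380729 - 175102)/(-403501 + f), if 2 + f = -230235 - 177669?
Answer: -205627/811407 ≈ -0.25342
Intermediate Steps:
f = -407906 (f = -2 + (-230235 - 177669) = -2 - 407904 = -407906)
(380729 - 175102)/(-403501 + f) = (380729 - 175102)/(-403501 - 407906) = 205627/(-811407) = 205627*(-1/811407) = -205627/811407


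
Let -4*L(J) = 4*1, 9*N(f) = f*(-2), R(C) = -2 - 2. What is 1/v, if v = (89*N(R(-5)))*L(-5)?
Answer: -9/712 ≈ -0.012640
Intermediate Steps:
R(C) = -4
N(f) = -2*f/9 (N(f) = (f*(-2))/9 = (-2*f)/9 = -2*f/9)
L(J) = -1
v = -712/9 (v = (89*(-2/9*(-4)))*(-1) = (89*(8/9))*(-1) = (712/9)*(-1) = -712/9 ≈ -79.111)
1/v = 1/(-712/9) = -9/712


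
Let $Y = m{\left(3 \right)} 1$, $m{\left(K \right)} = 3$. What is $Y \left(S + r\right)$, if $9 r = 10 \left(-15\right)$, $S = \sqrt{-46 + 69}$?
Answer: $-50 + 3 \sqrt{23} \approx -35.612$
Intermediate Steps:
$Y = 3$ ($Y = 3 \cdot 1 = 3$)
$S = \sqrt{23} \approx 4.7958$
$r = - \frac{50}{3}$ ($r = \frac{10 \left(-15\right)}{9} = \frac{1}{9} \left(-150\right) = - \frac{50}{3} \approx -16.667$)
$Y \left(S + r\right) = 3 \left(\sqrt{23} - \frac{50}{3}\right) = 3 \left(- \frac{50}{3} + \sqrt{23}\right) = -50 + 3 \sqrt{23}$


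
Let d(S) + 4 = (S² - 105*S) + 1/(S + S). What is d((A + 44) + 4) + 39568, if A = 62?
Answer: 8825081/220 ≈ 40114.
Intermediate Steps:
d(S) = -4 + S² + 1/(2*S) - 105*S (d(S) = -4 + ((S² - 105*S) + 1/(S + S)) = -4 + ((S² - 105*S) + 1/(2*S)) = -4 + (S² + 1/(2*S) - 105*S) = -4 + S² + 1/(2*S) - 105*S)
d((A + 44) + 4) + 39568 = (-4 + ((62 + 44) + 4)² + 1/(2*((62 + 44) + 4)) - 105*((62 + 44) + 4)) + 39568 = (-4 + (106 + 4)² + 1/(2*(106 + 4)) - 105*(106 + 4)) + 39568 = (-4 + 110² + (½)/110 - 105*110) + 39568 = (-4 + 12100 + (½)*(1/110) - 11550) + 39568 = (-4 + 12100 + 1/220 - 11550) + 39568 = 120121/220 + 39568 = 8825081/220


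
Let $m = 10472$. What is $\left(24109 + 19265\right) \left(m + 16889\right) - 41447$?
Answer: $1186714567$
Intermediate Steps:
$\left(24109 + 19265\right) \left(m + 16889\right) - 41447 = \left(24109 + 19265\right) \left(10472 + 16889\right) - 41447 = 43374 \cdot 27361 - 41447 = 1186756014 - 41447 = 1186714567$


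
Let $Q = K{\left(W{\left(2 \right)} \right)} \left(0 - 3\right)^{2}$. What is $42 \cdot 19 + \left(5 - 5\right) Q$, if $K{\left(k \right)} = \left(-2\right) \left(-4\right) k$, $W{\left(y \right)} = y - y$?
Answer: $798$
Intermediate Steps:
$W{\left(y \right)} = 0$
$K{\left(k \right)} = 8 k$
$Q = 0$ ($Q = 8 \cdot 0 \left(0 - 3\right)^{2} = 0 \left(-3\right)^{2} = 0 \cdot 9 = 0$)
$42 \cdot 19 + \left(5 - 5\right) Q = 42 \cdot 19 + \left(5 - 5\right) 0 = 798 + 0 \cdot 0 = 798 + 0 = 798$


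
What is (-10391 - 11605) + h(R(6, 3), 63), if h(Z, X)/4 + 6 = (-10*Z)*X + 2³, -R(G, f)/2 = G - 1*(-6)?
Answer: 38492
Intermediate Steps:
R(G, f) = -12 - 2*G (R(G, f) = -2*(G - 1*(-6)) = -2*(G + 6) = -2*(6 + G) = -12 - 2*G)
h(Z, X) = 8 - 40*X*Z (h(Z, X) = -24 + 4*((-10*Z)*X + 2³) = -24 + 4*(-10*X*Z + 8) = -24 + 4*(8 - 10*X*Z) = -24 + (32 - 40*X*Z) = 8 - 40*X*Z)
(-10391 - 11605) + h(R(6, 3), 63) = (-10391 - 11605) + (8 - 40*63*(-12 - 2*6)) = -21996 + (8 - 40*63*(-12 - 12)) = -21996 + (8 - 40*63*(-24)) = -21996 + (8 + 60480) = -21996 + 60488 = 38492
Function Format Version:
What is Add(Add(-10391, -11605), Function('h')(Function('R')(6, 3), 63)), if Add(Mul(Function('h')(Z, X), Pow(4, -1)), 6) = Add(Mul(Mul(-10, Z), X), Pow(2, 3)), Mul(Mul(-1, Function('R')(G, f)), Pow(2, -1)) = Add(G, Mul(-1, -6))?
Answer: 38492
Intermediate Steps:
Function('R')(G, f) = Add(-12, Mul(-2, G)) (Function('R')(G, f) = Mul(-2, Add(G, Mul(-1, -6))) = Mul(-2, Add(G, 6)) = Mul(-2, Add(6, G)) = Add(-12, Mul(-2, G)))
Function('h')(Z, X) = Add(8, Mul(-40, X, Z)) (Function('h')(Z, X) = Add(-24, Mul(4, Add(Mul(Mul(-10, Z), X), Pow(2, 3)))) = Add(-24, Mul(4, Add(Mul(-10, X, Z), 8))) = Add(-24, Mul(4, Add(8, Mul(-10, X, Z)))) = Add(-24, Add(32, Mul(-40, X, Z))) = Add(8, Mul(-40, X, Z)))
Add(Add(-10391, -11605), Function('h')(Function('R')(6, 3), 63)) = Add(Add(-10391, -11605), Add(8, Mul(-40, 63, Add(-12, Mul(-2, 6))))) = Add(-21996, Add(8, Mul(-40, 63, Add(-12, -12)))) = Add(-21996, Add(8, Mul(-40, 63, -24))) = Add(-21996, Add(8, 60480)) = Add(-21996, 60488) = 38492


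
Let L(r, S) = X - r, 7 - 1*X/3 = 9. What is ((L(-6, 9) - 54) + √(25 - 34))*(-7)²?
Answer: -2646 + 147*I ≈ -2646.0 + 147.0*I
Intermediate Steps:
X = -6 (X = 21 - 3*9 = 21 - 27 = -6)
L(r, S) = -6 - r
((L(-6, 9) - 54) + √(25 - 34))*(-7)² = (((-6 - 1*(-6)) - 54) + √(25 - 34))*(-7)² = (((-6 + 6) - 54) + √(-9))*49 = ((0 - 54) + 3*I)*49 = (-54 + 3*I)*49 = -2646 + 147*I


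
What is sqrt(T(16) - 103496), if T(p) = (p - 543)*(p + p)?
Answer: 2*I*sqrt(30090) ≈ 346.93*I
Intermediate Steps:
T(p) = 2*p*(-543 + p) (T(p) = (-543 + p)*(2*p) = 2*p*(-543 + p))
sqrt(T(16) - 103496) = sqrt(2*16*(-543 + 16) - 103496) = sqrt(2*16*(-527) - 103496) = sqrt(-16864 - 103496) = sqrt(-120360) = 2*I*sqrt(30090)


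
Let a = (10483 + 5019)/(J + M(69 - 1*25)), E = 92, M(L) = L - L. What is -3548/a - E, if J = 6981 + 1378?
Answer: -15541958/7751 ≈ -2005.2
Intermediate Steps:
M(L) = 0
J = 8359
a = 15502/8359 (a = (10483 + 5019)/(8359 + 0) = 15502/8359 ≈ 1.8545)
-3548/a - E = -3548/15502/8359 - 1*92 = -3548*8359/15502 - 92 = -14828866/7751 - 92 = -15541958/7751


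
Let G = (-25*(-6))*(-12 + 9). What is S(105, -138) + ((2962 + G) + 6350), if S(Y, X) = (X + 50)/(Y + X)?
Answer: 26594/3 ≈ 8864.7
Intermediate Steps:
G = -450 (G = 150*(-3) = -450)
S(Y, X) = (50 + X)/(X + Y)
S(105, -138) + ((2962 + G) + 6350) = (50 - 138)/(-138 + 105) + ((2962 - 450) + 6350) = -88/(-33) + (2512 + 6350) = -1/33*(-88) + 8862 = 8/3 + 8862 = 26594/3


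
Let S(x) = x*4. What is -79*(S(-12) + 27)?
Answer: 1659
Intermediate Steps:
S(x) = 4*x
-79*(S(-12) + 27) = -79*(4*(-12) + 27) = -79*(-48 + 27) = -79*(-21) = 1659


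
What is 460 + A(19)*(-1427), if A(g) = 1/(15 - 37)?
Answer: 11547/22 ≈ 524.86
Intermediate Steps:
A(g) = -1/22 (A(g) = 1/(-22) = -1/22)
460 + A(19)*(-1427) = 460 - 1/22*(-1427) = 460 + 1427/22 = 11547/22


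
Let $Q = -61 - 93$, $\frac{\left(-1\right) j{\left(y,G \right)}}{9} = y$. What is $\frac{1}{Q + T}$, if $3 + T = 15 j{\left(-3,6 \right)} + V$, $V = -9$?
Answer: $\frac{1}{239} \approx 0.0041841$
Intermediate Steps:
$j{\left(y,G \right)} = - 9 y$
$Q = -154$ ($Q = -61 - 93 = -154$)
$T = 393$ ($T = -3 - \left(9 - 15 \left(\left(-9\right) \left(-3\right)\right)\right) = -3 + \left(15 \cdot 27 - 9\right) = -3 + \left(405 - 9\right) = -3 + 396 = 393$)
$\frac{1}{Q + T} = \frac{1}{-154 + 393} = \frac{1}{239}$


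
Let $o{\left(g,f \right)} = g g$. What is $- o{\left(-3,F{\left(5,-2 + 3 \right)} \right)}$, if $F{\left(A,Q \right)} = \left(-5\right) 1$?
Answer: $-9$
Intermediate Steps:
$F{\left(A,Q \right)} = -5$
$o{\left(g,f \right)} = g^{2}$
$- o{\left(-3,F{\left(5,-2 + 3 \right)} \right)} = - \left(-3\right)^{2} = \left(-1\right) 9 = -9$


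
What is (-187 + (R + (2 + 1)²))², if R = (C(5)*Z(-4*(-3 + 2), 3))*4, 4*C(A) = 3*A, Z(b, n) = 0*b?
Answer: 31684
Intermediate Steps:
Z(b, n) = 0
C(A) = 3*A/4 (C(A) = (3*A)/4 = 3*A/4)
R = 0 (R = (((¾)*5)*0)*4 = ((15/4)*0)*4 = 0*4 = 0)
(-187 + (R + (2 + 1)²))² = (-187 + (0 + (2 + 1)²))² = (-187 + (0 + 3²))² = (-187 + (0 + 9))² = (-187 + 9)² = (-178)² = 31684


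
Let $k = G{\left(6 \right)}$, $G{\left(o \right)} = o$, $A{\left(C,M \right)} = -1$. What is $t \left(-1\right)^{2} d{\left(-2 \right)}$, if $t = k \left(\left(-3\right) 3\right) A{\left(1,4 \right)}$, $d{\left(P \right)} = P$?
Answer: $-108$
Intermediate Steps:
$k = 6$
$t = 54$ ($t = 6 \left(\left(-3\right) 3\right) \left(-1\right) = 6 \left(-9\right) \left(-1\right) = \left(-54\right) \left(-1\right) = 54$)
$t \left(-1\right)^{2} d{\left(-2 \right)} = 54 \left(-1\right)^{2} \left(-2\right) = 54 \cdot 1 \left(-2\right) = 54 \left(-2\right) = -108$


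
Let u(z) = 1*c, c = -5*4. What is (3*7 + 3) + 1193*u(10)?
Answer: -23836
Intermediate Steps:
c = -20
u(z) = -20 (u(z) = 1*(-20) = -20)
(3*7 + 3) + 1193*u(10) = (3*7 + 3) + 1193*(-20) = (21 + 3) - 23860 = 24 - 23860 = -23836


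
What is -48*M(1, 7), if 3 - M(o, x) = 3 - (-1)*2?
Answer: 96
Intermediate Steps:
M(o, x) = -2 (M(o, x) = 3 - (3 - (-1)*2) = 3 - (3 - 1*(-2)) = 3 - (3 + 2) = 3 - 1*5 = 3 - 5 = -2)
-48*M(1, 7) = -48*(-2) = 96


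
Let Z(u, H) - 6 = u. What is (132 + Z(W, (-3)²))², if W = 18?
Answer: 24336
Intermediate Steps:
Z(u, H) = 6 + u
(132 + Z(W, (-3)²))² = (132 + (6 + 18))² = (132 + 24)² = 156² = 24336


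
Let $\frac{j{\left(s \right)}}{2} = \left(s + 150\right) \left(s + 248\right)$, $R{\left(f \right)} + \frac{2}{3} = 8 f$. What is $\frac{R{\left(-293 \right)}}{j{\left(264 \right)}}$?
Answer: $- \frac{3517}{635904} \approx -0.0055307$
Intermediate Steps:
$R{\left(f \right)} = - \frac{2}{3} + 8 f$
$j{\left(s \right)} = 2 \left(150 + s\right) \left(248 + s\right)$ ($j{\left(s \right)} = 2 \left(s + 150\right) \left(s + 248\right) = 2 \left(150 + s\right) \left(248 + s\right)$)
$\frac{R{\left(-293 \right)}}{j{\left(264 \right)}} = \frac{- \frac{2}{3} + 8 \left(-293\right)}{74400 + 2 \cdot 264^{2} + 796 \cdot 264} = \frac{- \frac{2}{3} - 2344}{74400 + 2 \cdot 69696 + 210144} = - \frac{7034}{3 \left(74400 + 139392 + 210144\right)} = - \frac{7034}{3 \cdot 423936} = \left(- \frac{7034}{3}\right) \frac{1}{423936} = - \frac{3517}{635904}$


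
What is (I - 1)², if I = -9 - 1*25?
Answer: 1225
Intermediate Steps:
I = -34 (I = -9 - 25 = -34)
(I - 1)² = (-34 - 1)² = (-35)² = 1225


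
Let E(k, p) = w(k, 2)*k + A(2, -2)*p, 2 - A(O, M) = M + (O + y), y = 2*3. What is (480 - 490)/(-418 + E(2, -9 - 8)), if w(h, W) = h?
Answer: 5/173 ≈ 0.028902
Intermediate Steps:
y = 6
A(O, M) = -4 - M - O (A(O, M) = 2 - (M + (O + 6)) = 2 - (M + (6 + O)) = 2 - (6 + M + O) = 2 + (-6 - M - O) = -4 - M - O)
E(k, p) = k**2 - 4*p (E(k, p) = k*k + (-4 - 1*(-2) - 1*2)*p = k**2 + (-4 + 2 - 2)*p = k**2 - 4*p)
(480 - 490)/(-418 + E(2, -9 - 8)) = (480 - 490)/(-418 + (2**2 - 4*(-9 - 8))) = -10/(-418 + (4 - 4*(-17))) = -10/(-418 + (4 + 68)) = -10/(-418 + 72) = -10/(-346) = -10*(-1/346) = 5/173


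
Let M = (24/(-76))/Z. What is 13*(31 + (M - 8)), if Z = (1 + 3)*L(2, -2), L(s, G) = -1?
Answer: 11401/38 ≈ 300.03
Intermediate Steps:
Z = -4 (Z = (1 + 3)*(-1) = 4*(-1) = -4)
M = 3/38 (M = (24/(-76))/(-4) = (24*(-1/76))*(-¼) = -6/19*(-¼) = 3/38 ≈ 0.078947)
13*(31 + (M - 8)) = 13*(31 + (3/38 - 8)) = 13*(31 - 301/38) = 13*(877/38) = 11401/38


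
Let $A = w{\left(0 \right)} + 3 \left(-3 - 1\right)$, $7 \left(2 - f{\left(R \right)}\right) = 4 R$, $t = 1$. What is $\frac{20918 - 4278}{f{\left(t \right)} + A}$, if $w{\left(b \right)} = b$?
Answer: $- \frac{58240}{37} \approx -1574.1$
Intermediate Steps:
$f{\left(R \right)} = 2 - \frac{4 R}{7}$
$A = -12$ ($A = 0 + 3 \left(-3 - 1\right) = 0 + 3 \left(-4\right) = 0 - 12 = -12$)
$\frac{20918 - 4278}{f{\left(t \right)} + A} = \frac{20918 - 4278}{\left(2 - \frac{4}{7}\right) - 12} = \frac{1}{\frac{10}{7} - 12} \cdot 16640 = \frac{1}{- \frac{74}{7}} \cdot 16640 = \left(- \frac{7}{74}\right) 16640 = - \frac{58240}{37}$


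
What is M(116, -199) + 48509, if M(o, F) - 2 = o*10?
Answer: 49671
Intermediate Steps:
M(o, F) = 2 + 10*o (M(o, F) = 2 + o*10 = 2 + 10*o)
M(116, -199) + 48509 = (2 + 10*116) + 48509 = (2 + 1160) + 48509 = 1162 + 48509 = 49671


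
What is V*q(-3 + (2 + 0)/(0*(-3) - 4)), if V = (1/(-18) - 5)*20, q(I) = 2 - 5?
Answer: 910/3 ≈ 303.33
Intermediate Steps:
q(I) = -3
V = -910/9 (V = (-1/18 - 5)*20 = -91/18*20 = -910/9 ≈ -101.11)
V*q(-3 + (2 + 0)/(0*(-3) - 4)) = -910/9*(-3) = 910/3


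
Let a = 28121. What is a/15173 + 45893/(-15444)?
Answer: -262033765/234331812 ≈ -1.1182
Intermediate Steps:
a/15173 + 45893/(-15444) = 28121/15173 + 45893/(-15444) = 28121*(1/15173) + 45893*(-1/15444) = 28121/15173 - 45893/15444 = -262033765/234331812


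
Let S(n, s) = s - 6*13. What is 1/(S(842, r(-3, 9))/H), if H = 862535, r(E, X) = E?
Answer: -862535/81 ≈ -10649.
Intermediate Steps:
S(n, s) = -78 + s (S(n, s) = s - 78 = -78 + s)
1/(S(842, r(-3, 9))/H) = 1/((-78 - 3)/862535) = 1/(-81*1/862535) = 1/(-81/862535) = -862535/81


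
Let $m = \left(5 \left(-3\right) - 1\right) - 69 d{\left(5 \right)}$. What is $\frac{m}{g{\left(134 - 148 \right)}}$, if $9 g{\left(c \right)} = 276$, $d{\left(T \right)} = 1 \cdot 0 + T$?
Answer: $- \frac{1083}{92} \approx -11.772$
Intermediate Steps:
$d{\left(T \right)} = T$ ($d{\left(T \right)} = 0 + T = T$)
$g{\left(c \right)} = \frac{92}{3}$ ($g{\left(c \right)} = \frac{1}{9} \cdot 276 = \frac{92}{3}$)
$m = -361$ ($m = \left(5 \left(-3\right) - 1\right) - 345 = \left(-15 - 1\right) - 345 = -16 - 345 = -361$)
$\frac{m}{g{\left(134 - 148 \right)}} = - \frac{361}{\frac{92}{3}} = \left(-361\right) \frac{3}{92} = - \frac{1083}{92}$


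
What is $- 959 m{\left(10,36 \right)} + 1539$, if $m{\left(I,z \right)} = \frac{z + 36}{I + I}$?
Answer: $- \frac{9567}{5} \approx -1913.4$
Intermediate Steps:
$m{\left(I,z \right)} = \frac{36 + z}{2 I}$
$- 959 m{\left(10,36 \right)} + 1539 = - 959 \frac{36 + 36}{2 \cdot 10} + 1539 = - 959 \cdot \frac{1}{2} \cdot \frac{1}{10} \cdot 72 + 1539 = \left(-959\right) \frac{18}{5} + 1539 = - \frac{17262}{5} + 1539 = - \frac{9567}{5}$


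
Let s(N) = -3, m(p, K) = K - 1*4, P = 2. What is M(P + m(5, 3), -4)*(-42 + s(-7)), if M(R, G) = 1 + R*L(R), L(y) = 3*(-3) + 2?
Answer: 270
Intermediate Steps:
m(p, K) = -4 + K (m(p, K) = K - 4 = -4 + K)
L(y) = -7 (L(y) = -9 + 2 = -7)
M(R, G) = 1 - 7*R (M(R, G) = 1 + R*(-7) = 1 - 7*R)
M(P + m(5, 3), -4)*(-42 + s(-7)) = (1 - 7*(2 + (-4 + 3)))*(-42 - 3) = (1 - 7*(2 - 1))*(-45) = (1 - 7*1)*(-45) = (1 - 7)*(-45) = -6*(-45) = 270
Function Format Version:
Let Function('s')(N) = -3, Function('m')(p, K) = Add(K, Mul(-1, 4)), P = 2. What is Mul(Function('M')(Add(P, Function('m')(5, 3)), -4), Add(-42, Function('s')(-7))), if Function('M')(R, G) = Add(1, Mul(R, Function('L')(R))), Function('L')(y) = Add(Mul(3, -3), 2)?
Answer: 270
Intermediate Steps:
Function('m')(p, K) = Add(-4, K) (Function('m')(p, K) = Add(K, -4) = Add(-4, K))
Function('L')(y) = -7 (Function('L')(y) = Add(-9, 2) = -7)
Function('M')(R, G) = Add(1, Mul(-7, R)) (Function('M')(R, G) = Add(1, Mul(R, -7)) = Add(1, Mul(-7, R)))
Mul(Function('M')(Add(P, Function('m')(5, 3)), -4), Add(-42, Function('s')(-7))) = Mul(Add(1, Mul(-7, Add(2, Add(-4, 3)))), Add(-42, -3)) = Mul(Add(1, Mul(-7, Add(2, -1))), -45) = Mul(Add(1, Mul(-7, 1)), -45) = Mul(Add(1, -7), -45) = Mul(-6, -45) = 270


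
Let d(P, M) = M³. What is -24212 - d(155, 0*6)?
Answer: -24212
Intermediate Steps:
-24212 - d(155, 0*6) = -24212 - (0*6)³ = -24212 - 1*0³ = -24212 - 1*0 = -24212 + 0 = -24212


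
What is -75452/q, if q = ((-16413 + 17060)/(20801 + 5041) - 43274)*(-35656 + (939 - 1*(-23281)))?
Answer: -162485882/1065726616133 ≈ -0.00015246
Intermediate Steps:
q = 2131453232266/4307 (q = (647/25842 - 43274)*(-35656 + (939 + 23281)) = (647*(1/25842) - 43274)*(-35656 + 24220) = (647/25842 - 43274)*(-11436) = -1118286061/25842*(-11436) = 2131453232266/4307 ≈ 4.9488e+8)
-75452/q = -75452/2131453232266/4307 = -75452*4307/2131453232266 = -162485882/1065726616133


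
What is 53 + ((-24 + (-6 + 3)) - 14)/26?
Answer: 1337/26 ≈ 51.423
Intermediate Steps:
53 + ((-24 + (-6 + 3)) - 14)/26 = 53 + ((-24 - 3) - 14)/26 = 53 + (-27 - 14)/26 = 53 + (1/26)*(-41) = 53 - 41/26 = 1337/26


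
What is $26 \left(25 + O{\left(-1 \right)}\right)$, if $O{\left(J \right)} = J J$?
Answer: $676$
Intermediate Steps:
$O{\left(J \right)} = J^{2}$
$26 \left(25 + O{\left(-1 \right)}\right) = 26 \left(25 + \left(-1\right)^{2}\right) = 26 \left(25 + 1\right) = 26 \cdot 26 = 676$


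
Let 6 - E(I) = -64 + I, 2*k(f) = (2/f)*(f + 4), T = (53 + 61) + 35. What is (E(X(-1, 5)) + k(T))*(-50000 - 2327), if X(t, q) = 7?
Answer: -499199580/149 ≈ -3.3503e+6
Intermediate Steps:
T = 149 (T = 114 + 35 = 149)
k(f) = (4 + f)/f (k(f) = ((2/f)*(f + 4))/2 = ((2/f)*(4 + f))/2 = (2*(4 + f)/f)/2 = (4 + f)/f)
E(I) = 70 - I (E(I) = 6 - (-64 + I) = 6 + (64 - I) = 70 - I)
(E(X(-1, 5)) + k(T))*(-50000 - 2327) = ((70 - 1*7) + (4 + 149)/149)*(-50000 - 2327) = ((70 - 7) + (1/149)*153)*(-52327) = (63 + 153/149)*(-52327) = (9540/149)*(-52327) = -499199580/149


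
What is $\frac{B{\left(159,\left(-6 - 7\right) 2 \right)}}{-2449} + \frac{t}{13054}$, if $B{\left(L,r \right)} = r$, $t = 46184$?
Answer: $\frac{56722010}{15984623} \approx 3.5485$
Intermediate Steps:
$\frac{B{\left(159,\left(-6 - 7\right) 2 \right)}}{-2449} + \frac{t}{13054} = \frac{\left(-6 - 7\right) 2}{-2449} + \frac{46184}{13054} = \left(-13\right) 2 \left(- \frac{1}{2449}\right) + 46184 \cdot \frac{1}{13054} = \left(-26\right) \left(- \frac{1}{2449}\right) + \frac{23092}{6527} = \frac{26}{2449} + \frac{23092}{6527} = \frac{56722010}{15984623}$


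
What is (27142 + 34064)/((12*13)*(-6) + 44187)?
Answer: 20402/14417 ≈ 1.4151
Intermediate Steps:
(27142 + 34064)/((12*13)*(-6) + 44187) = 61206/(156*(-6) + 44187) = 61206/(-936 + 44187) = 61206/43251 = 61206*(1/43251) = 20402/14417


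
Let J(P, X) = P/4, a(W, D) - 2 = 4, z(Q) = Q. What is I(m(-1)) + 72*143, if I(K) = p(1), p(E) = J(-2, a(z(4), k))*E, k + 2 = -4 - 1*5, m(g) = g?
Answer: 20591/2 ≈ 10296.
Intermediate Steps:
k = -11 (k = -2 + (-4 - 1*5) = -2 + (-4 - 5) = -2 - 9 = -11)
a(W, D) = 6 (a(W, D) = 2 + 4 = 6)
J(P, X) = P/4 (J(P, X) = P*(¼) = P/4)
p(E) = -E/2 (p(E) = ((¼)*(-2))*E = -E/2)
I(K) = -½ (I(K) = -½*1 = -½)
I(m(-1)) + 72*143 = -½ + 72*143 = -½ + 10296 = 20591/2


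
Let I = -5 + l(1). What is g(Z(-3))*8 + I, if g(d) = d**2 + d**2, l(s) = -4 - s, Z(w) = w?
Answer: 134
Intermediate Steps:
I = -10 (I = -5 + (-4 - 1*1) = -5 + (-4 - 1) = -5 - 5 = -10)
g(d) = 2*d**2
g(Z(-3))*8 + I = (2*(-3)**2)*8 - 10 = (2*9)*8 - 10 = 18*8 - 10 = 144 - 10 = 134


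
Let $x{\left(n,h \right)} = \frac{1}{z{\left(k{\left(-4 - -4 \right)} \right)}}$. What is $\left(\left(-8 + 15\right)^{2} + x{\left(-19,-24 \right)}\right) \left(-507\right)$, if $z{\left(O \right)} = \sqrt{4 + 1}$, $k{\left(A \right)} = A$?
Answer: $-24843 - \frac{507 \sqrt{5}}{5} \approx -25070.0$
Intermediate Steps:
$z{\left(O \right)} = \sqrt{5}$
$x{\left(n,h \right)} = \frac{\sqrt{5}}{5}$ ($x{\left(n,h \right)} = \frac{1}{\sqrt{5}} = \frac{\sqrt{5}}{5}$)
$\left(\left(-8 + 15\right)^{2} + x{\left(-19,-24 \right)}\right) \left(-507\right) = \left(\left(-8 + 15\right)^{2} + \frac{\sqrt{5}}{5}\right) \left(-507\right) = \left(7^{2} + \frac{\sqrt{5}}{5}\right) \left(-507\right) = \left(49 + \frac{\sqrt{5}}{5}\right) \left(-507\right) = -24843 - \frac{507 \sqrt{5}}{5}$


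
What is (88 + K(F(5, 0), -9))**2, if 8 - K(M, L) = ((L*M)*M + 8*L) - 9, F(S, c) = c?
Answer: 31329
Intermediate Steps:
K(M, L) = 17 - 8*L - L*M**2 (K(M, L) = 8 - (((L*M)*M + 8*L) - 9) = 8 - ((L*M**2 + 8*L) - 9) = 8 - ((8*L + L*M**2) - 9) = 8 - (-9 + 8*L + L*M**2) = 8 + (9 - 8*L - L*M**2) = 17 - 8*L - L*M**2)
(88 + K(F(5, 0), -9))**2 = (88 + (17 - 8*(-9) - 1*(-9)*0**2))**2 = (88 + (17 + 72 - 1*(-9)*0))**2 = (88 + (17 + 72 + 0))**2 = (88 + 89)**2 = 177**2 = 31329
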